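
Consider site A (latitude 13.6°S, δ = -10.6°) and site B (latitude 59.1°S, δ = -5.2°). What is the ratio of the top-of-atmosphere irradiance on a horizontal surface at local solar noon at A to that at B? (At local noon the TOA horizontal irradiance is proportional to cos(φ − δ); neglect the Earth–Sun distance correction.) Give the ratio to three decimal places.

A: cos θ_z = cos(-13.6° − (-10.6°)) = 0.9986.
B: cos θ_z = cos(-59.1° − (-5.2°)) = 0.5892.
Ratio A/B = 0.9986 / 0.5892 = 1.6948.

1.695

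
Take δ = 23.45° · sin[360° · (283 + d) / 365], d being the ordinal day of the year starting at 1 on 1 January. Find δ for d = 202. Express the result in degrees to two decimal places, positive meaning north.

360 × (283 + 202) / 365 = 478.356°; sin(478.356°) = 0.8800.
δ = 23.45 × 0.8800 = 20.636° ≈ +20.64°.

+20.64°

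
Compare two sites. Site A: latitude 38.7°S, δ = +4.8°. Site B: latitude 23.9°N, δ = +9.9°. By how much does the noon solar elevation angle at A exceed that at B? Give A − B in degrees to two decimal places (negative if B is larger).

A: 90° − |-38.7 − (4.8)| = 46.50°.
B: 90° − |23.9 − (9.9)| = 76.00°.
A − B = 46.50 − 76.00 = -29.50°.

-29.50°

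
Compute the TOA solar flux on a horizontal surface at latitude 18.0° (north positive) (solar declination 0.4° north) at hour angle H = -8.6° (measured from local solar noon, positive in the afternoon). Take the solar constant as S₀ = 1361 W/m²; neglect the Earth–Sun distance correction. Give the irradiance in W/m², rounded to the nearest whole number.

cos θ_z = sin φ sin δ + cos φ cos δ cos H = (0.3090)(0.0070) + (0.9511)(1.0000)(0.9888) = 0.9426.
Top-of-atmosphere irradiance = S₀ cos θ_z = 1361 × 0.9426 = 1282.88 W/m².

1283 W/m²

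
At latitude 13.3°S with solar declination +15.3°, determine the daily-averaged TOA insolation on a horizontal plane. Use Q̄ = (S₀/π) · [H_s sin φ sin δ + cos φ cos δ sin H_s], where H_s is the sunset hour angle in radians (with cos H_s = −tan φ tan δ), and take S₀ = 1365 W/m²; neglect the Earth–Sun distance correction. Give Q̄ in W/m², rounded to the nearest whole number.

−tan φ tan δ = −(-0.2364)(0.2736) = 0.0647; H_s = arccos(0.0647) = 86.29°. In radians, H_s = 1.5060.
H_s sin φ sin δ = 1.5060 × -0.2300 × 0.2639 = -0.0914.
cos φ cos δ sin H_s = 0.9732 × 0.9646 × 0.9979 = 0.9368.
Q̄ = (1365/π) × (-0.0914 + 0.9368) = 434.49 × 0.8454 = 367.32 W/m².

367 W/m²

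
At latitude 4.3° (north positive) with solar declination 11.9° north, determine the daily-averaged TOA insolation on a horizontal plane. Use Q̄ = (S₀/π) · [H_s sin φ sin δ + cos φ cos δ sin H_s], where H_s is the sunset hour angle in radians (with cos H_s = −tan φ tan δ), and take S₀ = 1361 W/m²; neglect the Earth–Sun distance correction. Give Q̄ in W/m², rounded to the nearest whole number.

cos H_s = −tan(4.3°) · tan(11.9°) = -0.0158, so H_s = arccos(-0.0158) = 90.91°. In radians, H_s = 1.5867.
H_s sin φ sin δ = 1.5867 × 0.0750 × 0.2062 = 0.0245.
cos φ cos δ sin H_s = 0.9972 × 0.9785 × 0.9999 = 0.9757.
Q̄ = (1361/π) × (0.0245 + 0.9757) = 433.22 × 1.0002 = 433.31 W/m².

433 W/m²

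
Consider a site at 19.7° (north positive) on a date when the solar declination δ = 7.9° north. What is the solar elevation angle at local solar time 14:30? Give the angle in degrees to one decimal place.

Hour angle H = 15° × (14.5 − 12) = 37.50°.
cos θ_z = sin φ sin δ + cos φ cos δ cos H = (0.3371)(0.1374) + (0.9415)(0.9905)(0.7934) = 0.7862.
θ_z = arccos(0.7862) = 38.17°, so the elevation is 90° − 38.17° = 51.83°.

51.8°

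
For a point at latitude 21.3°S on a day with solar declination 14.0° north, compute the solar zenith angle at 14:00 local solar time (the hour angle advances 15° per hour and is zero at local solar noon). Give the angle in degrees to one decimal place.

Hour angle H = 15° × (14 − 12) = 30.00°.
cos θ_z = sin φ sin δ + cos φ cos δ cos H = (-0.3633)(0.2419) + (0.9317)(0.9703)(0.8660) = 0.6950.
θ_z = arccos(0.6950) = 45.97°.

46.0°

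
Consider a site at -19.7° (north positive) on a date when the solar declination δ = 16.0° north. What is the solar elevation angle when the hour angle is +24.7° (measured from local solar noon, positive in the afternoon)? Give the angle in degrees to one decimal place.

46.8°

cos θ_z = sin φ sin δ + cos φ cos δ cos H = (-0.3371)(0.2756) + (0.9415)(0.9613)(0.9085) = 0.7293.
θ_z = arccos(0.7293) = 43.17°, so the elevation is 90° − 43.17° = 46.83°.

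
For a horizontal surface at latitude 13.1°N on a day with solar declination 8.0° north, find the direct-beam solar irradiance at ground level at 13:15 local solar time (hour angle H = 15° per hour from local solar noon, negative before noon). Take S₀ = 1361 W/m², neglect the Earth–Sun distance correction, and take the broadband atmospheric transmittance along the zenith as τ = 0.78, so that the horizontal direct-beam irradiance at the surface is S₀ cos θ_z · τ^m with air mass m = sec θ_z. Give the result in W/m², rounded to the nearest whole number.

Hour angle H = 15° × (13.25 − 12) = 18.75°.
cos θ_z = sin φ sin δ + cos φ cos δ cos H = (0.2267)(0.1392) + (0.9740)(0.9903)(0.9469) = 0.9449.
Air mass m = 1/cos θ_z = 1/0.9449 = 1.058; τ^m = 0.78^1.058 = 0.7688.
Surface direct beam = 1361 × 0.9449 × 0.7688 = 988.68 W/m².

989 W/m²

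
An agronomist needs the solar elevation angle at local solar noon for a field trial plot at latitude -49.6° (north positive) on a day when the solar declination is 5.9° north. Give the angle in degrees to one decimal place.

At local solar noon the hour angle is zero, so the elevation is 90° − |φ − δ| = 90° − |-49.6° − (5.9°)| = 90° − 55.5° = 34.5°.

34.5°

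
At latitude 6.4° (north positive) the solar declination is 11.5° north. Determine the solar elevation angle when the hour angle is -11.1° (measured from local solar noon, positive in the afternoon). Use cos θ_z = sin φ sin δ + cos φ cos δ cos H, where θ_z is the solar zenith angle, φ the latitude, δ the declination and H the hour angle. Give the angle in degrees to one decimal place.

cos θ_z = sin φ sin δ + cos φ cos δ cos H = (0.1115)(0.1994) + (0.9938)(0.9799)(0.9813) = 0.9778.
θ_z = arccos(0.9778) = 12.10°, so the elevation is 90° − 12.10° = 77.90°.

77.9°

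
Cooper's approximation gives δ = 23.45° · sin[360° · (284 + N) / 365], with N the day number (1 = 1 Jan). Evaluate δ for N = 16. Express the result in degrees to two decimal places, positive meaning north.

-21.10°

360 × (284 + 16) / 365 = 295.890°; sin(295.890°) = -0.8996.
δ = 23.45 × -0.8996 = -21.096° ≈ -21.10°.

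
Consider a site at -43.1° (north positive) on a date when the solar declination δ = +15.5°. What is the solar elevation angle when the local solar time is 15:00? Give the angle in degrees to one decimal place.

Hour angle H = 15° × (15 − 12) = 45.00°.
cos θ_z = sin φ sin δ + cos φ cos δ cos H = (-0.6833)(0.2672) + (0.7302)(0.9636)(0.7071) = 0.3150.
θ_z = arccos(0.3150) = 71.64°, so the elevation is 90° − 71.64° = 18.36°.

18.4°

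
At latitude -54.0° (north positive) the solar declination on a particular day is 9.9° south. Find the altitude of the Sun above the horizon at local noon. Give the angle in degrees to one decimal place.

At local solar noon the hour angle is zero, so the elevation is 90° − |φ − δ| = 90° − |-54.0° − (-9.9°)| = 90° − 44.1° = 45.9°.

45.9°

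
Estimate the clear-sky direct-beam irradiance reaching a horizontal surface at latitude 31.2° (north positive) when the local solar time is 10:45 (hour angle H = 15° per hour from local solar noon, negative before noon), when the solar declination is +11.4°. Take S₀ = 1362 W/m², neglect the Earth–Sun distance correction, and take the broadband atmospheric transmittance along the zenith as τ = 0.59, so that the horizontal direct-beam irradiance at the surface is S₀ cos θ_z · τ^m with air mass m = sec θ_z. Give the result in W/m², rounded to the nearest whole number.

Hour angle H = 15° × (10.75 − 12) = -18.75°.
cos θ_z = sin(31.2°) sin(11.4°) + cos(31.2°) cos(11.4°) cos(-18.75°) = 0.1024 + 0.7940 = 0.8964.
Air mass m = 1/cos θ_z = 1/0.8964 = 1.116; τ^m = 0.59^1.116 = 0.5550.
Surface direct beam = 1362 × 0.8964 × 0.5550 = 677.60 W/m².

678 W/m²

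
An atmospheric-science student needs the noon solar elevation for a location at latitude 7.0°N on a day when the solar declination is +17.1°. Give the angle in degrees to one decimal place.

At local solar noon the hour angle is zero, so the elevation is 90° − |φ − δ| = 90° − |7.0° − (17.1°)| = 90° − 10.1° = 79.9°.

79.9°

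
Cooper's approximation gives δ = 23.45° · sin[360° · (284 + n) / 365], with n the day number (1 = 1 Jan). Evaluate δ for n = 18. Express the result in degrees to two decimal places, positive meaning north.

-20.73°

360 × (284 + 18) / 365 = 297.863°; sin(297.863°) = -0.8841.
δ = 23.45 × -0.8841 = -20.732° ≈ -20.73°.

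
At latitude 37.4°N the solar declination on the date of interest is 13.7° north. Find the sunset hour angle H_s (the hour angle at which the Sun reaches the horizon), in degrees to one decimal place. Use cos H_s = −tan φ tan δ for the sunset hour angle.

100.7°

cos H_s = −tan(37.4°) · tan(13.7°) = -0.1864, so H_s = arccos(-0.1864) = 100.74°.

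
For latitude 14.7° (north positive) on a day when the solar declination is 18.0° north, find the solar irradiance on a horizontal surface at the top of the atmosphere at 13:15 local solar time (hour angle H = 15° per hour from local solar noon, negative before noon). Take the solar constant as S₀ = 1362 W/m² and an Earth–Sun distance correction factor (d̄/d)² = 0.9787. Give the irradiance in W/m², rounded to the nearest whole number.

Hour angle H = 15° × (13.25 − 12) = 18.75°.
cos θ_z = sin φ sin δ + cos φ cos δ cos H = (0.2538)(0.3090) + (0.9673)(0.9511)(0.9469) = 0.9496.
Top-of-atmosphere irradiance = S₀ (d̄/d)² cos θ_z = 1362 × 0.9787 × 0.9496 = 1265.81 W/m².

1266 W/m²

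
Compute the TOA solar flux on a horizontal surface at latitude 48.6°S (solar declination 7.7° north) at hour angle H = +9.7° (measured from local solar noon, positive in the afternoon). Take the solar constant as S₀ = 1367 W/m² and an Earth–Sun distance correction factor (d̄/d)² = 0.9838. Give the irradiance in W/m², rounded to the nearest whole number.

734 W/m²

cos θ_z = sin φ sin δ + cos φ cos δ cos H = (-0.7501)(0.1340) + (0.6613)(0.9910)(0.9857) = 0.5455.
Top-of-atmosphere irradiance = S₀ (d̄/d)² cos θ_z = 1367 × 0.9838 × 0.5455 = 733.62 W/m².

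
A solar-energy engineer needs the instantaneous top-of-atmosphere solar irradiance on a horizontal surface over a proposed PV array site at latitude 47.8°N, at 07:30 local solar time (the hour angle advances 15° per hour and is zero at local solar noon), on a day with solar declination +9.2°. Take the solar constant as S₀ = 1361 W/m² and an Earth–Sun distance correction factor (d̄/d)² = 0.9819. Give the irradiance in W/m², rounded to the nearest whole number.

Hour angle H = 15° × (7.5 − 12) = -67.50°.
cos θ_z = sin(47.8°) sin(9.2°) + cos(47.8°) cos(9.2°) cos(-67.50°) = 0.1184 + 0.2537 = 0.3721.
Top-of-atmosphere irradiance = S₀ (d̄/d)² cos θ_z = 1361 × 0.9819 × 0.3721 = 497.26 W/m².

497 W/m²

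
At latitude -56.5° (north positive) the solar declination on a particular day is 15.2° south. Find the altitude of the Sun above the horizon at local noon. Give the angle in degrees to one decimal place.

48.7°

At local solar noon the hour angle is zero, so the elevation is 90° − |φ − δ| = 90° − |-56.5° − (-15.2°)| = 90° − 41.3° = 48.7°.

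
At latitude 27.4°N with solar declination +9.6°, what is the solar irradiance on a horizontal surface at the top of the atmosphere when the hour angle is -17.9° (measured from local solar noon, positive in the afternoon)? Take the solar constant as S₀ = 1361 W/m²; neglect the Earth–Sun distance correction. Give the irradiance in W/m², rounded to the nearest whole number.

cos θ_z = sin φ sin δ + cos φ cos δ cos H = (0.4602)(0.1668) + (0.8878)(0.9860)(0.9516) = 0.9098.
Top-of-atmosphere irradiance = S₀ cos θ_z = 1361 × 0.9098 = 1238.24 W/m².

1238 W/m²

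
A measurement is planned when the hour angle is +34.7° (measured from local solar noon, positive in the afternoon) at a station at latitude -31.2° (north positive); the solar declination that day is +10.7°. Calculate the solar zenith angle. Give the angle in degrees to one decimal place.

With φ = -31.2°, δ = 10.7°, H = 34.70°: sin φ sin δ = -0.0962, cos φ cos δ cos H = 0.6910, so cos θ_z = 0.5948.
θ_z = arccos(0.5948) = 53.50°.

53.5°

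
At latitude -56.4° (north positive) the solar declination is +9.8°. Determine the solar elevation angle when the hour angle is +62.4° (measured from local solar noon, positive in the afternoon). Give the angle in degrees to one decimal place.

cos θ_z = sin(-56.4°) sin(9.8°) + cos(-56.4°) cos(9.8°) cos(62.40°) = -0.1418 + 0.2526 = 0.1108.
θ_z = arccos(0.1108) = 83.64°, so the elevation is 90° − 83.64° = 6.36°.

6.4°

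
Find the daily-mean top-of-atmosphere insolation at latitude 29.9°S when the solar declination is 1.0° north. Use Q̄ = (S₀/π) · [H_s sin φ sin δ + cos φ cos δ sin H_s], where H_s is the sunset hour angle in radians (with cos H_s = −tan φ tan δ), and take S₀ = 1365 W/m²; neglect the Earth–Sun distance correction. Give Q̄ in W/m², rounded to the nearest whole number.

371 W/m²

cos H_s = −tan(-29.9°) · tan(1.0°) = 0.0100, so H_s = arccos(0.0100) = 89.43°. In radians, H_s = 1.5608.
H_s sin φ sin δ = 1.5608 × -0.4985 × 0.0175 = -0.0136.
cos φ cos δ sin H_s = 0.8669 × 0.9998 × 1.0000 = 0.8667.
Q̄ = (1365/π) × (-0.0136 + 0.8667) = 434.49 × 0.8531 = 370.66 W/m².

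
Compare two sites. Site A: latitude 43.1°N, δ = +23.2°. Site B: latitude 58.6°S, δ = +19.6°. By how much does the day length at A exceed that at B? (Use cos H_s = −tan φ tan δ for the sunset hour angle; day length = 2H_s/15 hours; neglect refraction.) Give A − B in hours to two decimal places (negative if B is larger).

+7.91 h

A: H_s = arccos(−tan 43.1° · tan 23.2°) = 113.65°, so 2H_s/15 = 15.1533 h.
B: H_s = arccos(−tan -58.6° · tan 19.6°) = 54.31°, so 2H_s/15 = 7.2413 h.
A − B = 15.1533 − 7.2413 = 7.9120 h.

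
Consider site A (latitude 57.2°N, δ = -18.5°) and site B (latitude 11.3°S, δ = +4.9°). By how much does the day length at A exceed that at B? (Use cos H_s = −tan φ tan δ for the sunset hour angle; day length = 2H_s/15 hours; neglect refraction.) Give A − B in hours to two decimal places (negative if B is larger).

-4.04 h

A: H_s = arccos(−tan 57.2° · tan -18.5°) = 58.72°, so 2H_s/15 = 7.8293 h.
B: H_s = arccos(−tan -11.3° · tan 4.9°) = 89.02°, so 2H_s/15 = 11.8693 h.
A − B = 7.8293 − 11.8693 = -4.0400 h.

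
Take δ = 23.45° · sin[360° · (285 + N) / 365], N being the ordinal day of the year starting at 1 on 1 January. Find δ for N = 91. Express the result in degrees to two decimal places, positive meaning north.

+4.41°

360 × (285 + 91) / 365 = 370.849°; sin(370.849°) = 0.1882.
δ = 23.45 × 0.1882 = 4.413° ≈ +4.41°.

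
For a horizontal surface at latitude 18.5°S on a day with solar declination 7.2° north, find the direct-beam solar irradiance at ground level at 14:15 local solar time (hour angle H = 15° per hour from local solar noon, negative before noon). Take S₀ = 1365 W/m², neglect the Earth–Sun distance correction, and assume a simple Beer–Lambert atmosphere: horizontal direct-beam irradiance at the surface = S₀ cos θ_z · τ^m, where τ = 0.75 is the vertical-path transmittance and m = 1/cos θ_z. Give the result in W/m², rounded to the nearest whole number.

688 W/m²

Hour angle H = 15° × (14.25 − 12) = 33.75°.
With φ = -18.5°, δ = 7.2°, H = 33.75°: sin φ sin δ = -0.0398, cos φ cos δ cos H = 0.7823, so cos θ_z = 0.7425.
Air mass m = 1/cos θ_z = 1/0.7425 = 1.347; τ^m = 0.75^1.347 = 0.6787.
Surface direct beam = 1365 × 0.7425 × 0.6787 = 687.87 W/m².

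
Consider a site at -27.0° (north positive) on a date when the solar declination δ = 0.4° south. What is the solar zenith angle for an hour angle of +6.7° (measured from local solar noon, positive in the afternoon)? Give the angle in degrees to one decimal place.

cos θ_z = sin φ sin δ + cos φ cos δ cos H = (-0.4540)(-0.0070) + (0.8910)(1.0000)(0.9932) = 0.8881.
θ_z = arccos(0.8881) = 27.36°.

27.4°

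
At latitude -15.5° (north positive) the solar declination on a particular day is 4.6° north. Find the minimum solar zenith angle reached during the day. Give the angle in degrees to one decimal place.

At local solar noon the hour angle is zero, so the zenith angle is |φ − δ| = |-15.5° − (4.6°)| = 20.1°.

20.1°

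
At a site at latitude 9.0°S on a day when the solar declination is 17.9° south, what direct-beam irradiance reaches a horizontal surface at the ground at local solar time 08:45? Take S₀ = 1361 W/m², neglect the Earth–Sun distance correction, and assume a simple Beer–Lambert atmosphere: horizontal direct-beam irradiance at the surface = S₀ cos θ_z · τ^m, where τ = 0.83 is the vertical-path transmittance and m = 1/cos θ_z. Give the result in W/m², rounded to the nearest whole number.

Hour angle H = 15° × (8.75 − 12) = -48.75°.
With φ = -9.0°, δ = -17.9°, H = -48.75°: sin φ sin δ = 0.0481, cos φ cos δ cos H = 0.6197, so cos θ_z = 0.6678.
Air mass m = 1/cos θ_z = 1/0.6678 = 1.497; τ^m = 0.83^1.497 = 0.7566.
Surface direct beam = 1361 × 0.6678 × 0.7566 = 687.66 W/m².

688 W/m²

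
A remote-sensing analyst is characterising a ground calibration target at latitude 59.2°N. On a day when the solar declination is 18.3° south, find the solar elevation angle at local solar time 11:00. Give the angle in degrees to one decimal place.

11.5°

Hour angle H = 15° × (11 − 12) = -15.00°.
With φ = 59.2°, δ = -18.3°, H = -15.00°: sin φ sin δ = -0.2697, cos φ cos δ cos H = 0.4696, so cos θ_z = 0.1999.
θ_z = arccos(0.1999) = 78.47°, so the elevation is 90° − 78.47° = 11.53°.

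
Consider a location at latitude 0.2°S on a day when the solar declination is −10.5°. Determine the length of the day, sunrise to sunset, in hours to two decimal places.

−tan φ tan δ = −(-0.0035)(-0.1853) = -0.0006; H_s = arccos(-0.0006) = 90.03°.
Day length = 2 H_s / 15° h⁻¹ = 180.06° / 15 = 12.004 h.

12.00 hours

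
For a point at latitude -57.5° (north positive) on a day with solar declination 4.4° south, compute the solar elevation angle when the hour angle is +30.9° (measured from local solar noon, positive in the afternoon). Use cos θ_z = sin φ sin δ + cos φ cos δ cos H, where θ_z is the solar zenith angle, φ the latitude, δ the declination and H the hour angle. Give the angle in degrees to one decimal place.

cos θ_z = sin(-57.5°) sin(-4.4°) + cos(-57.5°) cos(-4.4°) cos(30.90°) = 0.0647 + 0.4597 = 0.5244.
θ_z = arccos(0.5244) = 58.37°, so the elevation is 90° − 58.37° = 31.63°.

31.6°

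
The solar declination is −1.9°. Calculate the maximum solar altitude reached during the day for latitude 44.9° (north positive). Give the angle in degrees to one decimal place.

43.2°

At local solar noon the hour angle is zero, so the elevation is 90° − |φ − δ| = 90° − |44.9° − (-1.9°)| = 90° − 46.8° = 43.2°.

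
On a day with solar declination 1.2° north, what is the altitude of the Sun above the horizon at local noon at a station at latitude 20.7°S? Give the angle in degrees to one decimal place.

68.1°

At local solar noon the hour angle is zero, so the elevation is 90° − |φ − δ| = 90° − |-20.7° − (1.2°)| = 90° − 21.9° = 68.1°.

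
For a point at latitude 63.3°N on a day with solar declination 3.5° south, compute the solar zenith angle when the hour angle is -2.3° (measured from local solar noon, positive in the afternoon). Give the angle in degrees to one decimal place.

66.8°

cos θ_z = sin(63.3°) sin(-3.5°) + cos(63.3°) cos(-3.5°) cos(-2.30°) = -0.0545 + 0.4481 = 0.3936.
θ_z = arccos(0.3936) = 66.82°.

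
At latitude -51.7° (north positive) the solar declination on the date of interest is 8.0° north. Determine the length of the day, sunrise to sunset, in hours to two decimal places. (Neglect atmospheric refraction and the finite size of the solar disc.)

−tan φ tan δ = −(-1.2662)(0.1405) = 0.1779; H_s = arccos(0.1779) = 79.75°.
Day length = 2 H_s / 15° h⁻¹ = 159.50° / 15 = 10.633 h.

10.63 hours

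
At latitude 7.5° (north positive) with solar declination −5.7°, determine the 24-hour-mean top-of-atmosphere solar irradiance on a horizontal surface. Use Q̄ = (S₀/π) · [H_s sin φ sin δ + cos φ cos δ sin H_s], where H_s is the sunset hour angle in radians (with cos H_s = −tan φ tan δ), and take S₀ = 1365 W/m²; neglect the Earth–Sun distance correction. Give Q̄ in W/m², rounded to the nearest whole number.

420 W/m²

−tan φ tan δ = −(0.1317)(-0.0998) = 0.0131; H_s = arccos(0.0131) = 89.25°. In radians, H_s = 1.5577.
H_s sin φ sin δ = 1.5577 × 0.1305 × -0.0993 = -0.0202.
cos φ cos δ sin H_s = 0.9914 × 0.9951 × 0.9999 = 0.9864.
Q̄ = (1365/π) × (-0.0202 + 0.9864) = 434.49 × 0.9662 = 419.80 W/m².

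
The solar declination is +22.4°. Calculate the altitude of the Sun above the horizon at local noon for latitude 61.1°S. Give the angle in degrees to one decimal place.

At local solar noon the hour angle is zero, so the elevation is 90° − |φ − δ| = 90° − |-61.1° − (22.4°)| = 90° − 83.5° = 6.5°.

6.5°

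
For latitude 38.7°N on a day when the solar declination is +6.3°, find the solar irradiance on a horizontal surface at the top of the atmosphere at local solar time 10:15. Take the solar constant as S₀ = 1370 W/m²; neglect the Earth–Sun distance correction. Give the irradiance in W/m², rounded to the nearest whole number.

1047 W/m²

Hour angle H = 15° × (10.25 − 12) = -26.25°.
cos θ_z = sin φ sin δ + cos φ cos δ cos H = (0.6252)(0.1097) + (0.7804)(0.9940)(0.8969) = 0.7643.
Top-of-atmosphere irradiance = S₀ cos θ_z = 1370 × 0.7643 = 1047.09 W/m².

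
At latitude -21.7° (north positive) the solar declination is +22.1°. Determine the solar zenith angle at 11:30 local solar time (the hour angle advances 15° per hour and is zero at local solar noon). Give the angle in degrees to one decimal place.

44.4°

Hour angle H = 15° × (11.5 − 12) = -7.50°.
cos θ_z = sin φ sin δ + cos φ cos δ cos H = (-0.3697)(0.3762) + (0.9291)(0.9265)(0.9914) = 0.7143.
θ_z = arccos(0.7143) = 44.41°.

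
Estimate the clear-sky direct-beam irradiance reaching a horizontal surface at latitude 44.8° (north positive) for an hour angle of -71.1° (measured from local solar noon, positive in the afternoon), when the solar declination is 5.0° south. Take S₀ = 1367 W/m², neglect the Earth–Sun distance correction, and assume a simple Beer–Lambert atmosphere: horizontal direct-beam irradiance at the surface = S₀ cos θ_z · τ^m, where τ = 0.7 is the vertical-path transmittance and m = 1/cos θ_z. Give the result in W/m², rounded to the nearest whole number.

27 W/m²

With φ = 44.8°, δ = -5.0°, H = -71.10°: sin φ sin δ = -0.0614, cos φ cos δ cos H = 0.2290, so cos θ_z = 0.1676.
Air mass m = 1/cos θ_z = 1/0.1676 = 5.967; τ^m = 0.7^5.967 = 0.1190.
Surface direct beam = 1367 × 0.1676 × 0.1190 = 27.26 W/m².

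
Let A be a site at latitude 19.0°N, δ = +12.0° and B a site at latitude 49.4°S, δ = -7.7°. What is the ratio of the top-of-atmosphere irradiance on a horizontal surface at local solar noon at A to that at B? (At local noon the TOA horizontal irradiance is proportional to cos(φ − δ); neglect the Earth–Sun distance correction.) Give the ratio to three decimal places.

1.329

A: cos θ_z = cos(19.0° − (12.0°)) = 0.9925.
B: cos θ_z = cos(-49.4° − (-7.7°)) = 0.7466.
Ratio A/B = 0.9925 / 0.7466 = 1.3294.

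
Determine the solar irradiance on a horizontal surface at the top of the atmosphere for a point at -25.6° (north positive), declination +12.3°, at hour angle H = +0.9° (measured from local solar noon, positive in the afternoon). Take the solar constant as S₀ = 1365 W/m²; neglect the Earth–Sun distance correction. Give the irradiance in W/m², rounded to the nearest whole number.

1077 W/m²

With φ = -25.6°, δ = 12.3°, H = 0.90°: sin φ sin δ = -0.0920, cos φ cos δ cos H = 0.8810, so cos θ_z = 0.7890.
Top-of-atmosphere irradiance = S₀ cos θ_z = 1365 × 0.7890 = 1076.99 W/m².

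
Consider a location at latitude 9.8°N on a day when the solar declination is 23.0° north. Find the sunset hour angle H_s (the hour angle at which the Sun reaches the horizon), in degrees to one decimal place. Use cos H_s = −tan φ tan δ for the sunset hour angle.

The sunset hour angle satisfies cos H_s = −tan φ tan δ = -0.0733, giving H_s = 94.20°.

94.2°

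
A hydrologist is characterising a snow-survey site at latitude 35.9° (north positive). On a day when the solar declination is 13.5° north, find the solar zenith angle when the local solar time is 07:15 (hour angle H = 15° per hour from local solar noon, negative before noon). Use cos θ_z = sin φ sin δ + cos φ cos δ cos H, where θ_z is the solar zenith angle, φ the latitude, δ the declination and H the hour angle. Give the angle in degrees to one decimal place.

Hour angle H = 15° × (7.25 − 12) = -71.25°.
With φ = 35.9°, δ = 13.5°, H = -71.25°: sin φ sin δ = 0.1369, cos φ cos δ cos H = 0.2532, so cos θ_z = 0.3901.
θ_z = arccos(0.3901) = 67.04°.

67.0°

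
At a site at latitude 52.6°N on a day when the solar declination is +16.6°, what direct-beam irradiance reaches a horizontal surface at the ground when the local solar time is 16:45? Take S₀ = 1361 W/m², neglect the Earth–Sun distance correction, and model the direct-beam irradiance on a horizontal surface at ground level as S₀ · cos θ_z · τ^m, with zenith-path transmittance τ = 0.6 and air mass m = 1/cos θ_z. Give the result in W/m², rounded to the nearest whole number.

164 W/m²

Hour angle H = 15° × (16.75 − 12) = 71.25°.
cos θ_z = sin(52.6°) sin(16.6°) + cos(52.6°) cos(16.6°) cos(71.25°) = 0.2270 + 0.1871 = 0.4141.
Air mass m = 1/cos θ_z = 1/0.4141 = 2.415; τ^m = 0.6^2.415 = 0.2912.
Surface direct beam = 1361 × 0.4141 × 0.2912 = 164.12 W/m².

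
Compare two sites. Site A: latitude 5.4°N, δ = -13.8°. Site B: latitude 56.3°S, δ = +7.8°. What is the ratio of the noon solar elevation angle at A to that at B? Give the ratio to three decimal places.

A: 90° − |5.4 − (-13.8)| = 70.80°.
B: 90° − |-56.3 − (7.8)| = 25.90°.
Ratio A/B = 70.8000 / 25.9000 = 2.7336.

2.734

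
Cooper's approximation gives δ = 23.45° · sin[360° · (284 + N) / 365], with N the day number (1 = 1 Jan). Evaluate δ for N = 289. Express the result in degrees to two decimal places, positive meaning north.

360 × (284 + 289) / 365 = 565.151°; sin(565.151°) = -0.4250.
δ = 23.45 × -0.4250 = -9.966° ≈ -9.97°.

-9.97°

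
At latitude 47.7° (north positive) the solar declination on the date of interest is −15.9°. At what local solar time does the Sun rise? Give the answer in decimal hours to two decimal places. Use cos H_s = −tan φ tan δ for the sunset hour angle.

cos H_s = −tan(47.7°) · tan(-15.9°) = 0.3131, so H_s = arccos(0.3131) = 71.75°.
Sunrise is at 12 − H_s/15 = 12 − 4.783 = 7.217 h local solar time.

7.22 h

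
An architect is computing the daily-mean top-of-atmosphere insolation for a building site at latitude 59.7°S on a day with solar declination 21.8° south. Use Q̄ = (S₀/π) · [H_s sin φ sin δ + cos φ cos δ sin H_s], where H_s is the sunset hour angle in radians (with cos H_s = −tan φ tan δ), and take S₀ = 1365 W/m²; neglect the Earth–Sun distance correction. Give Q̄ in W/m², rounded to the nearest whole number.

−tan φ tan δ = −(-1.7113)(-0.4000) = -0.6845; H_s = arccos(-0.6845) = 133.20°. In radians, H_s = 2.3248.
H_s sin φ sin δ = 2.3248 × -0.8634 × -0.3714 = 0.7455.
cos φ cos δ sin H_s = 0.5045 × 0.9285 × 0.7290 = 0.3415.
Q̄ = (1365/π) × (0.7455 + 0.3415) = 434.49 × 1.0870 = 472.29 W/m².

472 W/m²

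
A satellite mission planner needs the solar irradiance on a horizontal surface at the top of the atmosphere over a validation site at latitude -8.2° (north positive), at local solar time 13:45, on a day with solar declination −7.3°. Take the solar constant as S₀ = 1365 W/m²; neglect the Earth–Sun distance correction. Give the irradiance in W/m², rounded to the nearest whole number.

Hour angle H = 15° × (13.75 − 12) = 26.25°.
cos θ_z = sin(-8.2°) sin(-7.3°) + cos(-8.2°) cos(-7.3°) cos(26.25°) = 0.0181 + 0.8805 = 0.8986.
Top-of-atmosphere irradiance = S₀ cos θ_z = 1365 × 0.8986 = 1226.59 W/m².

1227 W/m²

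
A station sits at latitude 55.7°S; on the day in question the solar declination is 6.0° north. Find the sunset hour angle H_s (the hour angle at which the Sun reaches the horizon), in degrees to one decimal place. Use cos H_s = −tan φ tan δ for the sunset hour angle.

cos H_s = −tan(-55.7°) · tan(6.0°) = 0.1541, so H_s = arccos(0.1541) = 81.14°.

81.1°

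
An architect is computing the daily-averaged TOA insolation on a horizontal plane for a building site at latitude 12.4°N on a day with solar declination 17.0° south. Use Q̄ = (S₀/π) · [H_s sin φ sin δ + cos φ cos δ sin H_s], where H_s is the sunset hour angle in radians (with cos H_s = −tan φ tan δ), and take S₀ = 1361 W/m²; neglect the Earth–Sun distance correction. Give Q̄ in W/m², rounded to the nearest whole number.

363 W/m²

cos H_s = −tan(12.4°) · tan(-17.0°) = 0.0672, so H_s = arccos(0.0672) = 86.15°. In radians, H_s = 1.5036.
H_s sin φ sin δ = 1.5036 × 0.2147 × -0.2924 = -0.0944.
cos φ cos δ sin H_s = 0.9767 × 0.9563 × 0.9977 = 0.9319.
Q̄ = (1361/π) × (-0.0944 + 0.9319) = 433.22 × 0.8375 = 362.82 W/m².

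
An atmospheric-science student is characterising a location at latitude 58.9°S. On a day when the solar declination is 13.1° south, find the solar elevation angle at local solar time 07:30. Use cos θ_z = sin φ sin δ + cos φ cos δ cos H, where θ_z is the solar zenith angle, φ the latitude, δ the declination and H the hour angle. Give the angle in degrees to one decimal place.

Hour angle H = 15° × (7.5 − 12) = -67.50°.
cos θ_z = sin(-58.9°) sin(-13.1°) + cos(-58.9°) cos(-13.1°) cos(-67.50°) = 0.1941 + 0.1925 = 0.3866.
θ_z = arccos(0.3866) = 67.26°, so the elevation is 90° − 67.26° = 22.74°.

22.7°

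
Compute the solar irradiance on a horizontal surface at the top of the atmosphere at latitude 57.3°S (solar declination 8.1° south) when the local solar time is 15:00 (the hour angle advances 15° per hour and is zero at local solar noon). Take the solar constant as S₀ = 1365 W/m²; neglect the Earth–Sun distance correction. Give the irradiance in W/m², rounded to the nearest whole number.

Hour angle H = 15° × (15 − 12) = 45.00°.
With φ = -57.3°, δ = -8.1°, H = 45.00°: sin φ sin δ = 0.1186, cos φ cos δ cos H = 0.3782, so cos θ_z = 0.4968.
Top-of-atmosphere irradiance = S₀ cos θ_z = 1365 × 0.4968 = 678.13 W/m².

678 W/m²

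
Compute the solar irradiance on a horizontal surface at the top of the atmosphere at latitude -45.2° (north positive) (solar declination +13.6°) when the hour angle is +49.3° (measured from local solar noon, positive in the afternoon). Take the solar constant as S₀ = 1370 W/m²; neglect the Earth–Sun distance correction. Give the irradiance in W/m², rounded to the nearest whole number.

383 W/m²

With φ = -45.2°, δ = 13.6°, H = 49.30°: sin φ sin δ = -0.1668, cos φ cos δ cos H = 0.4466, so cos θ_z = 0.2798.
Top-of-atmosphere irradiance = S₀ cos θ_z = 1370 × 0.2798 = 383.33 W/m².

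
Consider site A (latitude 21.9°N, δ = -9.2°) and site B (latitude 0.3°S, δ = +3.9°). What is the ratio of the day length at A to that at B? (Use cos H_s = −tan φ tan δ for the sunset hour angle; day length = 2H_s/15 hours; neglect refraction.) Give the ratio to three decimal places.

A: H_s = arccos(−tan 21.9° · tan -9.2°) = 86.27°, so 2H_s/15 = 11.5027 h.
B: H_s = arccos(−tan -0.3° · tan 3.9°) = 89.98°, so 2H_s/15 = 11.9973 h.
Ratio A/B = 11.5027 / 11.9973 = 0.9588.

0.959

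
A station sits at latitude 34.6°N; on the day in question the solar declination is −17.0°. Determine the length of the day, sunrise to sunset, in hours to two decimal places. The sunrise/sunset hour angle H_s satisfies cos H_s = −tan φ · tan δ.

10.38 hours

cos H_s = −tan(34.6°) · tan(-17.0°) = 0.2109, so H_s = arccos(0.2109) = 77.82°.
Day length = 2 H_s / 15° h⁻¹ = 155.64° / 15 = 10.376 h.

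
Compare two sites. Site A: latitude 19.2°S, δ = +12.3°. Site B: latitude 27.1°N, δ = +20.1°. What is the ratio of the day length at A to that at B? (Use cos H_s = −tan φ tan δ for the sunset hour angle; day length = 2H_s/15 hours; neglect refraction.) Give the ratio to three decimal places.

0.850

A: H_s = arccos(−tan -19.2° · tan 12.3°) = 85.65°, so 2H_s/15 = 11.4200 h.
B: H_s = arccos(−tan 27.1° · tan 20.1°) = 100.79°, so 2H_s/15 = 13.4387 h.
Ratio A/B = 11.4200 / 13.4387 = 0.8498.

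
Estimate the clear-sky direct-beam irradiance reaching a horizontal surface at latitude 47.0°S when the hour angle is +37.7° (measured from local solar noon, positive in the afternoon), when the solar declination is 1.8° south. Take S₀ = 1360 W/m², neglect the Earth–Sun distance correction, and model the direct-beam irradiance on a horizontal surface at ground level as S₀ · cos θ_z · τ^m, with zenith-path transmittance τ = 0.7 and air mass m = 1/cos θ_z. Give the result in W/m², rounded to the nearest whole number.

cos θ_z = sin(-47.0°) sin(-1.8°) + cos(-47.0°) cos(-1.8°) cos(37.70°) = 0.0230 + 0.5393 = 0.5623.
Air mass m = 1/cos θ_z = 1/0.5623 = 1.778; τ^m = 0.7^1.778 = 0.5304.
Surface direct beam = 1360 × 0.5623 × 0.5304 = 405.61 W/m².

406 W/m²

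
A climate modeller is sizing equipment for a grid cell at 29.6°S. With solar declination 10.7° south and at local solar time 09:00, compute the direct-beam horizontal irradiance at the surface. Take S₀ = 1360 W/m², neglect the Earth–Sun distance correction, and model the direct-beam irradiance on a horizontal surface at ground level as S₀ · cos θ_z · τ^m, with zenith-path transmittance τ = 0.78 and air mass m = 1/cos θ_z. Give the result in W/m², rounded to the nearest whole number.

662 W/m²

Hour angle H = 15° × (9 − 12) = -45.00°.
cos θ_z = sin φ sin δ + cos φ cos δ cos H = (-0.4939)(-0.1857) + (0.8695)(0.9826)(0.7071) = 0.6958.
Air mass m = 1/cos θ_z = 1/0.6958 = 1.437; τ^m = 0.78^1.437 = 0.6997.
Surface direct beam = 1360 × 0.6958 × 0.6997 = 662.12 W/m².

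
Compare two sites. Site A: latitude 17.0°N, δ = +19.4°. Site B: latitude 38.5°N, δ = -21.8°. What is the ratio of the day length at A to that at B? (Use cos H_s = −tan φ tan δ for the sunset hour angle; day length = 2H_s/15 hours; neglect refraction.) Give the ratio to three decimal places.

1.346

A: H_s = arccos(−tan 17.0° · tan 19.4°) = 96.18°, so 2H_s/15 = 12.8240 h.
B: H_s = arccos(−tan 38.5° · tan -21.8°) = 71.45°, so 2H_s/15 = 9.5267 h.
Ratio A/B = 12.8240 / 9.5267 = 1.3461.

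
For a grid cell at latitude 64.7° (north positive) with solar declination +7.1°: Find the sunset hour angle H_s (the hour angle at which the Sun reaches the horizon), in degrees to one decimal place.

−tan φ tan δ = −(2.1155)(0.1246) = -0.2636; H_s = arccos(-0.2636) = 105.28°.

105.3°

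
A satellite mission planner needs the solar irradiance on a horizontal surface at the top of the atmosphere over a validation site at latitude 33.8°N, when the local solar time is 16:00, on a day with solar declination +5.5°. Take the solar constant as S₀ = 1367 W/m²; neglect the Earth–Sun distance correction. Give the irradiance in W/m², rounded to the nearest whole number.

638 W/m²

Hour angle H = 15° × (16 − 12) = 60.00°.
cos θ_z = sin φ sin δ + cos φ cos δ cos H = (0.5563)(0.0958) + (0.8310)(0.9954)(0.5000) = 0.4669.
Top-of-atmosphere irradiance = S₀ cos θ_z = 1367 × 0.4669 = 638.25 W/m².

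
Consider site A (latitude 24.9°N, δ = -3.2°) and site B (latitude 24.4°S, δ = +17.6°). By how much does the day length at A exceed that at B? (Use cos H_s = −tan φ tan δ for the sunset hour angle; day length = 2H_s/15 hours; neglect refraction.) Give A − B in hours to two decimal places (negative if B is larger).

+0.90 h

A: H_s = arccos(−tan 24.9° · tan -3.2°) = 88.51°, so 2H_s/15 = 11.8013 h.
B: H_s = arccos(−tan -24.4° · tan 17.6°) = 81.73°, so 2H_s/15 = 10.8973 h.
A − B = 11.8013 − 10.8973 = 0.9040 h.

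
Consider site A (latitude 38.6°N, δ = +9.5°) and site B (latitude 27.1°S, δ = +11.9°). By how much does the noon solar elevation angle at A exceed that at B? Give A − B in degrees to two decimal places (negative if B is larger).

+9.90°

A: 90° − |38.6 − (9.5)| = 60.90°.
B: 90° − |-27.1 − (11.9)| = 51.00°.
A − B = 60.90 − 51.00 = 9.90°.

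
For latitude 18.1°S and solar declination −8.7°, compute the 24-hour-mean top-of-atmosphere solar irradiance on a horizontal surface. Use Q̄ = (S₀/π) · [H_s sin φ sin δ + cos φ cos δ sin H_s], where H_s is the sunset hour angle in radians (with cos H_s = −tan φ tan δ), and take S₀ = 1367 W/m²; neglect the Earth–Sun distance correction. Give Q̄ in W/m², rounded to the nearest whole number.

The sunset hour angle satisfies cos H_s = −tan φ tan δ = -0.0500, giving H_s = 92.87°. In radians, H_s = 1.6209.
H_s sin φ sin δ = 1.6209 × -0.3107 × -0.1513 = 0.0762.
cos φ cos δ sin H_s = 0.9505 × 0.9885 × 0.9987 = 0.9383.
Q̄ = (1367/π) × (0.0762 + 0.9383) = 435.13 × 1.0145 = 441.44 W/m².

441 W/m²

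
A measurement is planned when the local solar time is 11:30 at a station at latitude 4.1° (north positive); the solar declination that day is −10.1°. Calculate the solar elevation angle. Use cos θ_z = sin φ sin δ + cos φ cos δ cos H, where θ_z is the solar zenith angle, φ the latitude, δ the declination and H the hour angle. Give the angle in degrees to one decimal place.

Hour angle H = 15° × (11.5 − 12) = -7.50°.
cos θ_z = sin(4.1°) sin(-10.1°) + cos(4.1°) cos(-10.1°) cos(-7.50°) = -0.0125 + 0.9736 = 0.9611.
θ_z = arccos(0.9611) = 16.03°, so the elevation is 90° − 16.03° = 73.97°.

74.0°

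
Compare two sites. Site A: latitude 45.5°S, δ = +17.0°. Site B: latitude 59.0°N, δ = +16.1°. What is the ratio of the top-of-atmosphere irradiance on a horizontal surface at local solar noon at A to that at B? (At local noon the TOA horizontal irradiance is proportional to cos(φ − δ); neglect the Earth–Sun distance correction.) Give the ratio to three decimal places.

0.630

A: cos θ_z = cos(-45.5° − (17.0°)) = 0.4617.
B: cos θ_z = cos(59.0° − (16.1°)) = 0.7325.
Ratio A/B = 0.4617 / 0.7325 = 0.6303.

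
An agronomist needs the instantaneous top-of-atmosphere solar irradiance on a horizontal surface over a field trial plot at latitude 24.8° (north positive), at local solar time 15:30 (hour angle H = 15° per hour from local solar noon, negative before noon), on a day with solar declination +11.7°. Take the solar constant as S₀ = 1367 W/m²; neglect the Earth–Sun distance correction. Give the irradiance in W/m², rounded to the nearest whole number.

Hour angle H = 15° × (15.5 − 12) = 52.50°.
cos θ_z = sin(24.8°) sin(11.7°) + cos(24.8°) cos(11.7°) cos(52.50°) = 0.0851 + 0.5411 = 0.6262.
Top-of-atmosphere irradiance = S₀ cos θ_z = 1367 × 0.6262 = 856.02 W/m².

856 W/m²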